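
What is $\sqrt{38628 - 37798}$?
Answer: $\sqrt{830} \approx 28.81$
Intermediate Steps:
$\sqrt{38628 - 37798} = \sqrt{830}$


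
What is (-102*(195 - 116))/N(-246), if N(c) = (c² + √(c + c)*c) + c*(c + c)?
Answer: -4029/90856 - 1343*I*√123/11175288 ≈ -0.044345 - 0.0013328*I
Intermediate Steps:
N(c) = 3*c² + √2*c^(3/2) (N(c) = (c² + √(2*c)*c) + c*(2*c) = (c² + (√2*√c)*c) + 2*c² = (c² + √2*c^(3/2)) + 2*c² = 3*c² + √2*c^(3/2))
(-102*(195 - 116))/N(-246) = (-102*(195 - 116))/(3*(-246)² + √2*(-246)^(3/2)) = (-102*79)/(3*60516 + √2*(-246*I*√246)) = -8058/(181548 - 492*I*√123)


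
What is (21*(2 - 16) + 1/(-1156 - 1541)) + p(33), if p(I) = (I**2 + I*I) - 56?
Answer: 4930115/2697 ≈ 1828.0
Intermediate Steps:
p(I) = -56 + 2*I**2 (p(I) = (I**2 + I**2) - 56 = 2*I**2 - 56 = -56 + 2*I**2)
(21*(2 - 16) + 1/(-1156 - 1541)) + p(33) = (21*(2 - 16) + 1/(-1156 - 1541)) + (-56 + 2*33**2) = (21*(-14) + 1/(-2697)) + (-56 + 2*1089) = (-294 - 1/2697) + (-56 + 2178) = -792919/2697 + 2122 = 4930115/2697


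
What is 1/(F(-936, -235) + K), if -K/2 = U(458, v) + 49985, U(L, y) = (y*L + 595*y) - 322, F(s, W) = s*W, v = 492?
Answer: -1/915518 ≈ -1.0923e-6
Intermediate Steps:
F(s, W) = W*s
U(L, y) = -322 + 595*y + L*y (U(L, y) = (L*y + 595*y) - 322 = (595*y + L*y) - 322 = -322 + 595*y + L*y)
K = -1135478 (K = -2*((-322 + 595*492 + 458*492) + 49985) = -2*((-322 + 292740 + 225336) + 49985) = -2*(517754 + 49985) = -2*567739 = -1135478)
1/(F(-936, -235) + K) = 1/(-235*(-936) - 1135478) = 1/(219960 - 1135478) = 1/(-915518) = -1/915518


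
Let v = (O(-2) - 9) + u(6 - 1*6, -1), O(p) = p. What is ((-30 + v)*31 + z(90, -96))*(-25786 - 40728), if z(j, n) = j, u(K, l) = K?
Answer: 78553034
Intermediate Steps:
v = -11 (v = (-2 - 9) + (6 - 1*6) = -11 + (6 - 6) = -11 + 0 = -11)
((-30 + v)*31 + z(90, -96))*(-25786 - 40728) = ((-30 - 11)*31 + 90)*(-25786 - 40728) = (-41*31 + 90)*(-66514) = (-1271 + 90)*(-66514) = -1181*(-66514) = 78553034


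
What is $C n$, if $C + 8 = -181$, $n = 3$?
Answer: $-567$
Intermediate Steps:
$C = -189$ ($C = -8 - 181 = -189$)
$C n = \left(-189\right) 3 = -567$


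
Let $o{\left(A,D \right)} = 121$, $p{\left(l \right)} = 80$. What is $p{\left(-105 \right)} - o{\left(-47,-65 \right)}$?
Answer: $-41$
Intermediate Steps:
$p{\left(-105 \right)} - o{\left(-47,-65 \right)} = 80 - 121 = -41$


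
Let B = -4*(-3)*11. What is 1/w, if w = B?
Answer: 1/132 ≈ 0.0075758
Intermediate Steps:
B = 132 (B = 12*11 = 132)
w = 132
1/w = 1/132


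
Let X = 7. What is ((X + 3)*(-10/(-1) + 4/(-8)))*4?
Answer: 380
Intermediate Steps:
((X + 3)*(-10/(-1) + 4/(-8)))*4 = ((7 + 3)*(-10/(-1) + 4/(-8)))*4 = (10*(-10*(-1) + 4*(-⅛)))*4 = (10*(10 - ½))*4 = (10*(19/2))*4 = 95*4 = 380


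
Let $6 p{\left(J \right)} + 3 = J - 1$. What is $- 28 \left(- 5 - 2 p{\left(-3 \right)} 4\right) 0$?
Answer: $0$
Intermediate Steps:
$p{\left(J \right)} = - \frac{2}{3} + \frac{J}{6}$ ($p{\left(J \right)} = - \frac{1}{2} + \frac{J - 1}{6} = - \frac{1}{2} + \frac{-1 + J}{6} = - \frac{1}{2} + \left(- \frac{1}{6} + \frac{J}{6}\right) = - \frac{2}{3} + \frac{J}{6}$)
$- 28 \left(- 5 - 2 p{\left(-3 \right)} 4\right) 0 = - 28 \left(- 5 - 2 \left(- \frac{2}{3} + \frac{1}{6} \left(-3\right)\right) 4\right) 0 = - 28 \left(- 5 - 2 \left(- \frac{2}{3} - \frac{1}{2}\right) 4\right) 0 = - 28 \left(- 5 \left(-2\right) \left(- \frac{7}{6}\right) 4\right) 0 = - 28 \left(- 5 \cdot \frac{7}{3} \cdot 4\right) 0 = - 28 \left(\left(-5\right) \frac{28}{3}\right) 0 = \left(-28\right) \left(- \frac{140}{3}\right) 0 = \frac{3920}{3} \cdot 0 = 0$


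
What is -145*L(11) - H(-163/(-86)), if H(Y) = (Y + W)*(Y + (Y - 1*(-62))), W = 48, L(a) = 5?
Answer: -14820289/3698 ≈ -4007.6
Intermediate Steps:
H(Y) = (48 + Y)*(62 + 2*Y) (H(Y) = (Y + 48)*(Y + (Y - 1*(-62))) = (48 + Y)*(Y + (Y + 62)) = (48 + Y)*(Y + (62 + Y)) = (48 + Y)*(62 + 2*Y))
-145*L(11) - H(-163/(-86)) = -145*5 - (2976 + 2*(-163/(-86))² + 158*(-163/(-86))) = -725 - (2976 + 2*(-163*(-1/86))² + 158*(-163*(-1/86))) = -725 - (2976 + 2*(163/86)² + 158*(163/86)) = -725 - (2976 + 2*(26569/7396) + 12877/43) = -725 - (2976 + 26569/3698 + 12877/43) = -725 - 1*12139239/3698 = -725 - 12139239/3698 = -14820289/3698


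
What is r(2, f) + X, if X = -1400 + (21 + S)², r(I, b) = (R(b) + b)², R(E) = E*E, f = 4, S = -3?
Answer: -676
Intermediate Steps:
R(E) = E²
r(I, b) = (b + b²)² (r(I, b) = (b² + b)² = (b + b²)²)
X = -1076 (X = -1400 + (21 - 3)² = -1400 + 18² = -1400 + 324 = -1076)
r(2, f) + X = 4²*(1 + 4)² - 1076 = 16*5² - 1076 = 16*25 - 1076 = 400 - 1076 = -676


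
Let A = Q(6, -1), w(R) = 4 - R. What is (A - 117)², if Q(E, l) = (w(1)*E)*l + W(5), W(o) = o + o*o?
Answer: 11025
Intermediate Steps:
W(o) = o + o²
Q(E, l) = 30 + 3*E*l (Q(E, l) = ((4 - 1*1)*E)*l + 5*(1 + 5) = ((4 - 1)*E)*l + 5*6 = (3*E)*l + 30 = 3*E*l + 30 = 30 + 3*E*l)
A = 12 (A = 30 + 3*6*(-1) = 30 - 18 = 12)
(A - 117)² = (12 - 117)² = (-105)² = 11025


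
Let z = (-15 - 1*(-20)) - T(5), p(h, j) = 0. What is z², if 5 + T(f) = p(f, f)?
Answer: 100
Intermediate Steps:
T(f) = -5 (T(f) = -5 + 0 = -5)
z = 10 (z = (-15 - 1*(-20)) - 1*(-5) = (-15 + 20) + 5 = 5 + 5 = 10)
z² = 10² = 100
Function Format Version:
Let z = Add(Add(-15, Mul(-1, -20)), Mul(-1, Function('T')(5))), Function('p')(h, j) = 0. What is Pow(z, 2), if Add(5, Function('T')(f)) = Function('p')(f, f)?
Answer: 100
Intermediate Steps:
Function('T')(f) = -5 (Function('T')(f) = Add(-5, 0) = -5)
z = 10 (z = Add(Add(-15, Mul(-1, -20)), Mul(-1, -5)) = Add(Add(-15, 20), 5) = Add(5, 5) = 10)
Pow(z, 2) = Pow(10, 2) = 100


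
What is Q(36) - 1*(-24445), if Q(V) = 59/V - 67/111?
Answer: 32562119/1332 ≈ 24446.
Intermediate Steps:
Q(V) = -67/111 + 59/V (Q(V) = 59/V - 67*1/111 = 59/V - 67/111 = -67/111 + 59/V)
Q(36) - 1*(-24445) = (-67/111 + 59/36) - 1*(-24445) = (-67/111 + 59*(1/36)) + 24445 = (-67/111 + 59/36) + 24445 = 1379/1332 + 24445 = 32562119/1332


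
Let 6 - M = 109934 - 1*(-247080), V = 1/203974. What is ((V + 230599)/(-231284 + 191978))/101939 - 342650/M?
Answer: 35003279678392273123/36472202669184939816 ≈ 0.95972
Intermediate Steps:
V = 1/203974 ≈ 4.9026e-6
M = -357008 (M = 6 - (109934 - 1*(-247080)) = 6 - (109934 + 247080) = 6 - 1*357014 = 6 - 357014 = -357008)
((V + 230599)/(-231284 + 191978))/101939 - 342650/M = ((1/203974 + 230599)/(-231284 + 191978))/101939 - 342650/(-357008) = ((47036200427/203974)/(-39306))*(1/101939) - 342650*(-1/357008) = ((47036200427/203974)*(-1/39306))*(1/101939) + 171325/178504 = -47036200427/8017402044*1/101939 + 171325/178504 = -47036200427/817285946963316 + 171325/178504 = 35003279678392273123/36472202669184939816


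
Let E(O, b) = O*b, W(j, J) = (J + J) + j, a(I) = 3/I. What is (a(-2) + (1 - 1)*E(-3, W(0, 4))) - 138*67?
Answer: -18495/2 ≈ -9247.5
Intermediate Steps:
W(j, J) = j + 2*J (W(j, J) = 2*J + j = j + 2*J)
(a(-2) + (1 - 1)*E(-3, W(0, 4))) - 138*67 = (3/(-2) + (1 - 1)*(-3*(0 + 2*4))) - 138*67 = (3*(-½) + 0*(-3*(0 + 8))) - 9246 = (-3/2 + 0*(-3*8)) - 9246 = (-3/2 + 0*(-24)) - 9246 = (-3/2 + 0) - 9246 = -3/2 - 9246 = -18495/2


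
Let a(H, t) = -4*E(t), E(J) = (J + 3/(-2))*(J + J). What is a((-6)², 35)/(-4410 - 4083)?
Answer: 9380/8493 ≈ 1.1044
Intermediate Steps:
E(J) = 2*J*(-3/2 + J) (E(J) = (J + 3*(-½))*(2*J) = (J - 3/2)*(2*J) = (-3/2 + J)*(2*J) = 2*J*(-3/2 + J))
a(H, t) = -4*t*(-3 + 2*t)
a((-6)², 35)/(-4410 - 4083) = (4*35*(3 - 2*35))/(-4410 - 4083) = (4*35*(3 - 70))/(-8493) = (4*35*(-67))*(-1/8493) = -9380*(-1/8493) = 9380/8493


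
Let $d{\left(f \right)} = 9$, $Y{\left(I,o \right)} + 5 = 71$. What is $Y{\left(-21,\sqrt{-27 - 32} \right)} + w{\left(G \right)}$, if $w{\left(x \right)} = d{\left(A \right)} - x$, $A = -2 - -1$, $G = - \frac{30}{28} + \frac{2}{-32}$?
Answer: $\frac{8527}{112} \approx 76.134$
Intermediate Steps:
$Y{\left(I,o \right)} = 66$ ($Y{\left(I,o \right)} = -5 + 71 = 66$)
$G = - \frac{127}{112}$ ($G = \left(-30\right) \frac{1}{28} + 2 \left(- \frac{1}{32}\right) = - \frac{15}{14} - \frac{1}{16} = - \frac{127}{112} \approx -1.1339$)
$A = -1$ ($A = -2 + 1 = -1$)
$w{\left(x \right)} = 9 - x$
$Y{\left(-21,\sqrt{-27 - 32} \right)} + w{\left(G \right)} = 66 + \left(9 - - \frac{127}{112}\right) = 66 + \left(9 + \frac{127}{112}\right) = 66 + \frac{1135}{112} = \frac{8527}{112}$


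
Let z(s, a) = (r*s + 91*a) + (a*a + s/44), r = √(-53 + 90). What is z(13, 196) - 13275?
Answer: 1891001/44 + 13*√37 ≈ 43056.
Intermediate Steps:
r = √37 ≈ 6.0828
z(s, a) = a² + 91*a + s/44 + s*√37 (z(s, a) = (√37*s + 91*a) + (a*a + s/44) = (s*√37 + 91*a) + (a² + s*(1/44)) = (91*a + s*√37) + (a² + s/44) = a² + 91*a + s/44 + s*√37)
z(13, 196) - 13275 = (196² + 91*196 + (1/44)*13 + 13*√37) - 13275 = (38416 + 17836 + 13/44 + 13*√37) - 13275 = (2475101/44 + 13*√37) - 13275 = 1891001/44 + 13*√37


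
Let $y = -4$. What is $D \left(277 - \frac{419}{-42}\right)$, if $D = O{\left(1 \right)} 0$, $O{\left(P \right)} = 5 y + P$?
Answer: $0$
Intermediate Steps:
$O{\left(P \right)} = -20 + P$ ($O{\left(P \right)} = 5 \left(-4\right) + P = -20 + P$)
$D = 0$ ($D = \left(-20 + 1\right) 0 = \left(-19\right) 0 = 0$)
$D \left(277 - \frac{419}{-42}\right) = 0 \left(277 - \frac{419}{-42}\right) = 0 \left(277 - - \frac{419}{42}\right) = 0 \left(277 + \frac{419}{42}\right) = 0 \cdot \frac{12053}{42} = 0$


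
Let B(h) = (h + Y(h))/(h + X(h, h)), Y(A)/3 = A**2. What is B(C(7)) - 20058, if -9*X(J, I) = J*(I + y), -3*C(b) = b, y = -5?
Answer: -983004/49 ≈ -20061.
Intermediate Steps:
C(b) = -b/3
X(J, I) = -J*(-5 + I)/9 (X(J, I) = -J*(I - 5)/9 = -J*(-5 + I)/9)
Y(A) = 3*A**2
B(h) = (h + 3*h**2)/(h + h*(5 - h)/9)
B(C(7)) - 20058 = 9*(-1 - (-1)*7)/(-14 - 1/3*7) - 20058 = 9*(-1 - 3*(-7/3))/(-14 - 7/3) - 20058 = 9*(-1 + 7)/(-49/3) - 20058 = 9*(-3/49)*6 - 20058 = -162/49 - 20058 = -983004/49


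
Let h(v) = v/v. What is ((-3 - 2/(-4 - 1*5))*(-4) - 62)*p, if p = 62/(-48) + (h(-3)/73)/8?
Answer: 129385/1971 ≈ 65.644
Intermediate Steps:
h(v) = 1
p = -565/438 (p = 62/(-48) + (1/73)/8 = 62*(-1/48) + (1*(1/73))*(⅛) = -31/24 + (1/73)*(⅛) = -31/24 + 1/584 = -565/438 ≈ -1.2900)
((-3 - 2/(-4 - 1*5))*(-4) - 62)*p = ((-3 - 2/(-4 - 1*5))*(-4) - 62)*(-565/438) = ((-3 - 2/(-4 - 5))*(-4) - 62)*(-565/438) = ((-3 - 2/(-9))*(-4) - 62)*(-565/438) = ((-3 - 2*(-⅑))*(-4) - 62)*(-565/438) = ((-3 + 2/9)*(-4) - 62)*(-565/438) = (-25/9*(-4) - 62)*(-565/438) = (100/9 - 62)*(-565/438) = -458/9*(-565/438) = 129385/1971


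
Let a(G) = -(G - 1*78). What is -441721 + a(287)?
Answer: -441930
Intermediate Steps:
a(G) = 78 - G (a(G) = -(G - 78) = -(-78 + G) = 78 - G)
-441721 + a(287) = -441721 + (78 - 1*287) = -441721 + (78 - 287) = -441721 - 209 = -441930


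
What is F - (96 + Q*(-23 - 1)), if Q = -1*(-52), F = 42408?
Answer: 43560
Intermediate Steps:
Q = 52
F - (96 + Q*(-23 - 1)) = 42408 - (96 + 52*(-23 - 1)) = 42408 - (96 + 52*(-24)) = 42408 - (96 - 1248) = 42408 - 1*(-1152) = 42408 + 1152 = 43560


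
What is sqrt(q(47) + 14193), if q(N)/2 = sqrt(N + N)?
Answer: sqrt(14193 + 2*sqrt(94)) ≈ 119.22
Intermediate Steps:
q(N) = 2*sqrt(2)*sqrt(N) (q(N) = 2*sqrt(N + N) = 2*sqrt(2*N) = 2*(sqrt(2)*sqrt(N)) = 2*sqrt(2)*sqrt(N))
sqrt(q(47) + 14193) = sqrt(2*sqrt(2)*sqrt(47) + 14193) = sqrt(2*sqrt(94) + 14193) = sqrt(14193 + 2*sqrt(94))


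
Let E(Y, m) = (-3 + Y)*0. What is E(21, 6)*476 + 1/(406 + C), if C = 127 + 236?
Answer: 1/769 ≈ 0.0013004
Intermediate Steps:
E(Y, m) = 0
C = 363
E(21, 6)*476 + 1/(406 + C) = 0*476 + 1/(406 + 363) = 0 + 1/769 = 1/769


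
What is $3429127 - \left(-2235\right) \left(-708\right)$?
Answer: $1846747$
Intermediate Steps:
$3429127 - \left(-2235\right) \left(-708\right) = 3429127 - 1582380 = 1846747$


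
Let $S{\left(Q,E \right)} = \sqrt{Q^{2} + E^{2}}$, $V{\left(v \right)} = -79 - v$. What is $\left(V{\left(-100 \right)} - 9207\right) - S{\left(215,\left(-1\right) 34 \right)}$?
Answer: $-9186 - \sqrt{47381} \approx -9403.7$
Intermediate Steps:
$S{\left(Q,E \right)} = \sqrt{E^{2} + Q^{2}}$
$\left(V{\left(-100 \right)} - 9207\right) - S{\left(215,\left(-1\right) 34 \right)} = \left(\left(-79 - -100\right) - 9207\right) - \sqrt{\left(\left(-1\right) 34\right)^{2} + 215^{2}} = \left(\left(-79 + 100\right) - 9207\right) - \sqrt{\left(-34\right)^{2} + 46225} = \left(21 - 9207\right) - \sqrt{1156 + 46225} = -9186 - \sqrt{47381}$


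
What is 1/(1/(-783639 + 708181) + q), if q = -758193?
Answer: -75458/57211727395 ≈ -1.3189e-6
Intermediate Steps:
1/(1/(-783639 + 708181) + q) = 1/(1/(-783639 + 708181) - 758193) = 1/(1/(-75458) - 758193) = 1/(-1/75458 - 758193) = 1/(-57211727395/75458) = -75458/57211727395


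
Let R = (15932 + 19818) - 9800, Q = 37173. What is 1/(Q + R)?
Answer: 1/63123 ≈ 1.5842e-5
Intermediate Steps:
R = 25950 (R = 35750 - 9800 = 25950)
1/(Q + R) = 1/(37173 + 25950) = 1/63123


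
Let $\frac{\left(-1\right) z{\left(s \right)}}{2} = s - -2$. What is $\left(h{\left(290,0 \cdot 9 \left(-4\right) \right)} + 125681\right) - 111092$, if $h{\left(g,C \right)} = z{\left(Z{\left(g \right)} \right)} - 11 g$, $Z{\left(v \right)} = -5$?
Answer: $11405$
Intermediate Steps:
$z{\left(s \right)} = -4 - 2 s$ ($z{\left(s \right)} = - 2 \left(s - -2\right) = - 2 \left(s + 2\right) = - 2 \left(2 + s\right) = -4 - 2 s$)
$h{\left(g,C \right)} = 6 - 11 g$ ($h{\left(g,C \right)} = \left(-4 - -10\right) - 11 g = \left(-4 + 10\right) - 11 g = 6 - 11 g$)
$\left(h{\left(290,0 \cdot 9 \left(-4\right) \right)} + 125681\right) - 111092 = \left(\left(6 - 3190\right) + 125681\right) - 111092 = \left(-3184 + 125681\right) - 111092 = 122497 - 111092 = 11405$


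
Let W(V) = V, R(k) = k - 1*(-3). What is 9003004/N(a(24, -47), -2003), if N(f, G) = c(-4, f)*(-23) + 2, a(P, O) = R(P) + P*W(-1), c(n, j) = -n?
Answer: -4501502/45 ≈ -1.0003e+5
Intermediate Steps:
R(k) = 3 + k (R(k) = k + 3 = 3 + k)
a(P, O) = 3 (a(P, O) = (3 + P) + P*(-1) = (3 + P) - P = 3)
N(f, G) = -90 (N(f, G) = -1*(-4)*(-23) + 2 = 4*(-23) + 2 = -92 + 2 = -90)
9003004/N(a(24, -47), -2003) = 9003004/(-90) = 9003004*(-1/90) = -4501502/45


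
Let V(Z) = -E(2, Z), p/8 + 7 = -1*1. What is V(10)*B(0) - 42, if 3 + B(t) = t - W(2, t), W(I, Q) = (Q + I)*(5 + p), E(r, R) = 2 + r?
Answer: -502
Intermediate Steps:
p = -64 (p = -56 + 8*(-1*1) = -56 + 8*(-1) = -56 - 8 = -64)
V(Z) = -4 (V(Z) = -(2 + 2) = -1*4 = -4)
W(I, Q) = -59*I - 59*Q (W(I, Q) = (Q + I)*(5 - 64) = (I + Q)*(-59) = -59*I - 59*Q)
B(t) = 115 + 60*t (B(t) = -3 + (t - (-59*2 - 59*t)) = -3 + (t - (-118 - 59*t)) = -3 + (t + (118 + 59*t)) = -3 + (118 + 60*t) = 115 + 60*t)
V(10)*B(0) - 42 = -4*(115 + 60*0) - 42 = -4*(115 + 0) - 42 = -4*115 - 42 = -460 - 42 = -502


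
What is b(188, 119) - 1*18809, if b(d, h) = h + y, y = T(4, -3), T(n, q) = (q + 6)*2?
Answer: -18684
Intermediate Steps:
T(n, q) = 12 + 2*q (T(n, q) = (6 + q)*2 = 12 + 2*q)
y = 6 (y = 12 + 2*(-3) = 12 - 6 = 6)
b(d, h) = 6 + h (b(d, h) = h + 6 = 6 + h)
b(188, 119) - 1*18809 = (6 + 119) - 1*18809 = 125 - 18809 = -18684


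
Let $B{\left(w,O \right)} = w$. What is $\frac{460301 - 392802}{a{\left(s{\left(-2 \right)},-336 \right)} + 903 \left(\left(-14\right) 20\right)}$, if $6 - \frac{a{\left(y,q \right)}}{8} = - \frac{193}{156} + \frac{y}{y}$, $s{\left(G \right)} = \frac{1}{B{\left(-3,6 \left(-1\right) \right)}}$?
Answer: $- \frac{2632461}{9858814} \approx -0.26702$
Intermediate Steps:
$s{\left(G \right)} = - \frac{1}{3}$ ($s{\left(G \right)} = \frac{1}{-3} = - \frac{1}{3}$)
$a{\left(y,q \right)} = \frac{1946}{39}$ ($a{\left(y,q \right)} = 48 - 8 \left(- \frac{193}{156} + \frac{y}{y}\right) = 48 - 8 \left(\left(-193\right) \frac{1}{156} + 1\right) = 48 - 8 \left(- \frac{193}{156} + 1\right) = 48 - - \frac{74}{39} = 48 + \frac{74}{39} = \frac{1946}{39}$)
$\frac{460301 - 392802}{a{\left(s{\left(-2 \right)},-336 \right)} + 903 \left(\left(-14\right) 20\right)} = \frac{460301 - 392802}{\frac{1946}{39} + 903 \left(\left(-14\right) 20\right)} = \frac{67499}{\frac{1946}{39} + 903 \left(-280\right)} = \frac{67499}{\frac{1946}{39} - 252840} = \frac{67499}{- \frac{9858814}{39}} = 67499 \left(- \frac{39}{9858814}\right) = - \frac{2632461}{9858814}$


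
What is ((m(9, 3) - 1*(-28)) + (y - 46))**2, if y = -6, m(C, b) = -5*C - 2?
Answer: 5041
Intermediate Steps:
m(C, b) = -2 - 5*C
((m(9, 3) - 1*(-28)) + (y - 46))**2 = (((-2 - 5*9) - 1*(-28)) + (-6 - 46))**2 = (((-2 - 45) + 28) - 52)**2 = ((-47 + 28) - 52)**2 = (-19 - 52)**2 = (-71)**2 = 5041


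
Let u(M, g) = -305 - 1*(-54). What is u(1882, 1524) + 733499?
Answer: 733248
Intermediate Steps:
u(M, g) = -251 (u(M, g) = -305 + 54 = -251)
u(1882, 1524) + 733499 = -251 + 733499 = 733248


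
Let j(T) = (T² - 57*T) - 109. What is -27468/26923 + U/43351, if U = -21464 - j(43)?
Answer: -16050443/10707697 ≈ -1.4990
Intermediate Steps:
j(T) = -109 + T² - 57*T
U = -20753 (U = -21464 - (-109 + 43² - 57*43) = -21464 - (-109 + 1849 - 2451) = -21464 - 1*(-711) = -21464 + 711 = -20753)
-27468/26923 + U/43351 = -27468/26923 - 20753/43351 = -27468*1/26923 - 20753*1/43351 = -252/247 - 20753/43351 = -16050443/10707697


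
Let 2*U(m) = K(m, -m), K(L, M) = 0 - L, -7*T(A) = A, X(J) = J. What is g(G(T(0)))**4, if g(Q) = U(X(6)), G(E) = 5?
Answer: 81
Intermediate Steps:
T(A) = -A/7
K(L, M) = -L
U(m) = -m/2 (U(m) = (-m)/2 = -m/2)
g(Q) = -3 (g(Q) = -1/2*6 = -3)
g(G(T(0)))**4 = (-3)**4 = 81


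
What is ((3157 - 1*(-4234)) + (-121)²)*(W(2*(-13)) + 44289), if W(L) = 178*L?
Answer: 873811152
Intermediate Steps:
((3157 - 1*(-4234)) + (-121)²)*(W(2*(-13)) + 44289) = ((3157 - 1*(-4234)) + (-121)²)*(178*(2*(-13)) + 44289) = ((3157 + 4234) + 14641)*(178*(-26) + 44289) = (7391 + 14641)*(-4628 + 44289) = 22032*39661 = 873811152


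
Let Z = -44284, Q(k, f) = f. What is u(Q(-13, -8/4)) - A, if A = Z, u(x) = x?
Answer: 44282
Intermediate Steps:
A = -44284
u(Q(-13, -8/4)) - A = -8/4 - 1*(-44284) = -8*¼ + 44284 = -2 + 44284 = 44282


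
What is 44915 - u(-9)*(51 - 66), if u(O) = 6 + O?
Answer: 44870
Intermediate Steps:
44915 - u(-9)*(51 - 66) = 44915 - (6 - 9)*(51 - 66) = 44915 - (-3)*(-15) = 44915 - 1*45 = 44915 - 45 = 44870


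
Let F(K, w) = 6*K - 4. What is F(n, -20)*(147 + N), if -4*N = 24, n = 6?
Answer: 4512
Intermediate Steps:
F(K, w) = -4 + 6*K
N = -6 (N = -¼*24 = -6)
F(n, -20)*(147 + N) = (-4 + 6*6)*(147 - 6) = (-4 + 36)*141 = 32*141 = 4512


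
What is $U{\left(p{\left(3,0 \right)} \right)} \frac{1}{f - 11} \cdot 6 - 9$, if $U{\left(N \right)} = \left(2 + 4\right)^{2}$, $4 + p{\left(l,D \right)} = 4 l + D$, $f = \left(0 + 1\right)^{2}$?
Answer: $- \frac{153}{5} \approx -30.6$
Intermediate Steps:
$f = 1$ ($f = 1^{2} = 1$)
$p{\left(l,D \right)} = -4 + D + 4 l$ ($p{\left(l,D \right)} = -4 + \left(4 l + D\right) = -4 + \left(D + 4 l\right) = -4 + D + 4 l$)
$U{\left(N \right)} = 36$ ($U{\left(N \right)} = 6^{2} = 36$)
$U{\left(p{\left(3,0 \right)} \right)} \frac{1}{f - 11} \cdot 6 - 9 = 36 \frac{1}{1 - 11} \cdot 6 - 9 = 36 \frac{1}{-10} \cdot 6 - 9 = 36 \left(\left(- \frac{1}{10}\right) 6\right) - 9 = 36 \left(- \frac{3}{5}\right) - 9 = - \frac{108}{5} - 9 = - \frac{153}{5}$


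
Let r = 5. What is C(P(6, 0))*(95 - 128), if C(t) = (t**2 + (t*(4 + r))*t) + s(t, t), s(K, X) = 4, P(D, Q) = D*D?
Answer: -427812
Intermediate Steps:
P(D, Q) = D**2
C(t) = 4 + 10*t**2 (C(t) = (t**2 + (t*(4 + 5))*t) + 4 = (t**2 + (t*9)*t) + 4 = (t**2 + (9*t)*t) + 4 = (t**2 + 9*t**2) + 4 = 10*t**2 + 4 = 4 + 10*t**2)
C(P(6, 0))*(95 - 128) = (4 + 10*(6**2)**2)*(95 - 128) = (4 + 10*36**2)*(-33) = (4 + 10*1296)*(-33) = (4 + 12960)*(-33) = 12964*(-33) = -427812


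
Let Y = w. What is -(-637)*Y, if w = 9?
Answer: 5733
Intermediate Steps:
Y = 9
-(-637)*Y = -(-637)*9 = -1*(-5733) = 5733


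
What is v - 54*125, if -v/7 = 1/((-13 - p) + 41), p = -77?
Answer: -101251/15 ≈ -6750.1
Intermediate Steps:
v = -1/15 (v = -7/((-13 - 1*(-77)) + 41) = -7/((-13 + 77) + 41) = -7/(64 + 41) = -7/105 = -7*1/105 = -1/15 ≈ -0.066667)
v - 54*125 = -1/15 - 54*125 = -1/15 - 6750 = -101251/15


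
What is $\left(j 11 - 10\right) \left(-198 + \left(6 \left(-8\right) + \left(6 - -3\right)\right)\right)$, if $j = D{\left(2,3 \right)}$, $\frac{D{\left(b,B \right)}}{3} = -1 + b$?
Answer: $-5451$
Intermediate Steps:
$D{\left(b,B \right)} = -3 + 3 b$ ($D{\left(b,B \right)} = 3 \left(-1 + b\right) = -3 + 3 b$)
$j = 3$ ($j = -3 + 3 \cdot 2 = -3 + 6 = 3$)
$\left(j 11 - 10\right) \left(-198 + \left(6 \left(-8\right) + \left(6 - -3\right)\right)\right) = \left(3 \cdot 11 - 10\right) \left(-198 + \left(6 \left(-8\right) + \left(6 - -3\right)\right)\right) = \left(33 - 10\right) \left(-198 + \left(-48 + \left(6 + 3\right)\right)\right) = 23 \left(-198 + \left(-48 + 9\right)\right) = 23 \left(-198 - 39\right) = 23 \left(-237\right) = -5451$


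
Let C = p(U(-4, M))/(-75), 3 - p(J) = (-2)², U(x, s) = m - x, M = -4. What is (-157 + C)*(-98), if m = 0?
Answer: 1153852/75 ≈ 15385.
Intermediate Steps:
U(x, s) = -x (U(x, s) = 0 - x = -x)
p(J) = -1 (p(J) = 3 - 1*(-2)² = 3 - 1*4 = 3 - 4 = -1)
C = 1/75 (C = -1/(-75) = -1*(-1/75) = 1/75 ≈ 0.013333)
(-157 + C)*(-98) = (-157 + 1/75)*(-98) = -11774/75*(-98) = 1153852/75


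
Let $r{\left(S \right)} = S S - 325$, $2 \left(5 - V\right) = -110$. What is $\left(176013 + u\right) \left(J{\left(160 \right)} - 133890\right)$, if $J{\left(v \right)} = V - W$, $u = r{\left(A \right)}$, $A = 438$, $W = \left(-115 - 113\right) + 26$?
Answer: $-49112566096$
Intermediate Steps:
$V = 60$ ($V = 5 - -55 = 5 + 55 = 60$)
$W = -202$ ($W = -228 + 26 = -202$)
$r{\left(S \right)} = -325 + S^{2}$ ($r{\left(S \right)} = S^{2} - 325 = -325 + S^{2}$)
$u = 191519$ ($u = -325 + 438^{2} = -325 + 191844 = 191519$)
$J{\left(v \right)} = 262$ ($J{\left(v \right)} = 60 - -202 = 60 + 202 = 262$)
$\left(176013 + u\right) \left(J{\left(160 \right)} - 133890\right) = \left(176013 + 191519\right) \left(262 - 133890\right) = 367532 \left(-133628\right) = -49112566096$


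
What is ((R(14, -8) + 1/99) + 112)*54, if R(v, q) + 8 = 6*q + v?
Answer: 41586/11 ≈ 3780.5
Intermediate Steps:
R(v, q) = -8 + v + 6*q (R(v, q) = -8 + (6*q + v) = -8 + (v + 6*q) = -8 + v + 6*q)
((R(14, -8) + 1/99) + 112)*54 = (((-8 + 14 + 6*(-8)) + 1/99) + 112)*54 = (((-8 + 14 - 48) + 1/99) + 112)*54 = ((-42 + 1/99) + 112)*54 = (-4157/99 + 112)*54 = (6931/99)*54 = 41586/11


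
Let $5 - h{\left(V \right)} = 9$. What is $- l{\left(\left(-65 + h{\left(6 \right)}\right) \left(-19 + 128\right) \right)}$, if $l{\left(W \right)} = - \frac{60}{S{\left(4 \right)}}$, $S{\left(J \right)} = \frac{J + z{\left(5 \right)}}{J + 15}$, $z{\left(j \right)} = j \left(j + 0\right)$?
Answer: $\frac{1140}{29} \approx 39.31$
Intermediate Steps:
$z{\left(j \right)} = j^{2}$ ($z{\left(j \right)} = j j = j^{2}$)
$h{\left(V \right)} = -4$ ($h{\left(V \right)} = 5 - 9 = -4$)
$S{\left(J \right)} = \frac{25 + J}{15 + J}$ ($S{\left(J \right)} = \frac{J + 5^{2}}{J + 15} = \frac{J + 25}{15 + J} = \frac{25 + J}{15 + J}$)
$l{\left(W \right)} = - \frac{1140}{29}$ ($l{\left(W \right)} = - \frac{60}{\frac{1}{15 + 4} \left(25 + 4\right)} = - \frac{60}{\frac{1}{19} \cdot 29} = - \frac{60}{\frac{29}{19}} = \left(-60\right) \frac{19}{29} = - \frac{1140}{29}$)
$- l{\left(\left(-65 + h{\left(6 \right)}\right) \left(-19 + 128\right) \right)} = \left(-1\right) \left(- \frac{1140}{29}\right) = \frac{1140}{29}$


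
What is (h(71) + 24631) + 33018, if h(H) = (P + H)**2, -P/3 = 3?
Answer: 61493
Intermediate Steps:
P = -9 (P = -3*3 = -9)
h(H) = (-9 + H)**2
(h(71) + 24631) + 33018 = ((-9 + 71)**2 + 24631) + 33018 = (62**2 + 24631) + 33018 = (3844 + 24631) + 33018 = 28475 + 33018 = 61493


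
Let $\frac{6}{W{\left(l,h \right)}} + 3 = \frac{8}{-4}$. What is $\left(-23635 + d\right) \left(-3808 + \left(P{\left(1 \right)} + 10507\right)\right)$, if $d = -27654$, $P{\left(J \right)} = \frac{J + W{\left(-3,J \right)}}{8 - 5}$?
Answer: $- \frac{5153723876}{15} \approx -3.4358 \cdot 10^{8}$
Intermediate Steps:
$W{\left(l,h \right)} = - \frac{6}{5}$ ($W{\left(l,h \right)} = \frac{6}{-3 + \frac{8}{-4}} = \frac{6}{-3 + 8 \left(- \frac{1}{4}\right)} = \frac{6}{-3 - 2} = \frac{6}{-5} = 6 \left(- \frac{1}{5}\right) = - \frac{6}{5}$)
$P{\left(J \right)} = - \frac{2}{5} + \frac{J}{3}$ ($P{\left(J \right)} = \frac{J - \frac{6}{5}}{8 - 5} = \frac{- \frac{6}{5} + J}{3} = \left(- \frac{6}{5} + J\right) \frac{1}{3} = - \frac{2}{5} + \frac{J}{3}$)
$\left(-23635 + d\right) \left(-3808 + \left(P{\left(1 \right)} + 10507\right)\right) = \left(-23635 - 27654\right) \left(-3808 + \left(\left(- \frac{2}{5} + \frac{1}{3} \cdot 1\right) + 10507\right)\right) = - 51289 \left(-3808 + \left(\left(- \frac{2}{5} + \frac{1}{3}\right) + 10507\right)\right) = - 51289 \left(-3808 + \left(- \frac{1}{15} + 10507\right)\right) = - 51289 \left(-3808 + \frac{157604}{15}\right) = \left(-51289\right) \frac{100484}{15} = - \frac{5153723876}{15}$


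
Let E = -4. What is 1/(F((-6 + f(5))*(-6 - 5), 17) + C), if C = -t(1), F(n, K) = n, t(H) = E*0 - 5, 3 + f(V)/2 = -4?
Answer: 1/225 ≈ 0.0044444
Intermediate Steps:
f(V) = -14 (f(V) = -6 + 2*(-4) = -6 - 8 = -14)
t(H) = -5 (t(H) = -4*0 - 5 = 0 - 5 = -5)
C = 5 (C = -1*(-5) = 5)
1/(F((-6 + f(5))*(-6 - 5), 17) + C) = 1/((-6 - 14)*(-6 - 5) + 5) = 1/(-20*(-11) + 5) = 1/(220 + 5) = 1/225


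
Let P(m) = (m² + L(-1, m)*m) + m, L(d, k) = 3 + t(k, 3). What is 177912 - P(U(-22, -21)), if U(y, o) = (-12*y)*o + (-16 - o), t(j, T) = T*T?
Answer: -30430602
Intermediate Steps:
t(j, T) = T²
L(d, k) = 12 (L(d, k) = 3 + 3² = 3 + 9 = 12)
U(y, o) = -16 - o - 12*o*y (U(y, o) = -12*o*y + (-16 - o) = -16 - o - 12*o*y)
P(m) = m² + 13*m (P(m) = (m² + 12*m) + m = m² + 13*m)
177912 - P(U(-22, -21)) = 177912 - (-16 - 1*(-21) - 12*(-21)*(-22))*(13 + (-16 - 1*(-21) - 12*(-21)*(-22))) = 177912 - (-16 + 21 - 5544)*(13 + (-16 + 21 - 5544)) = 177912 - (-5539)*(13 - 5539) = 177912 - (-5539)*(-5526) = 177912 - 1*30608514 = 177912 - 30608514 = -30430602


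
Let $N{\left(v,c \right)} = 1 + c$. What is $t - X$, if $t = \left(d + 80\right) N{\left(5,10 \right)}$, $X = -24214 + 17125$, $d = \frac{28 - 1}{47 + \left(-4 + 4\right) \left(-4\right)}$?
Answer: $\frac{374840}{47} \approx 7975.3$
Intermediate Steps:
$d = \frac{27}{47}$ ($d = \frac{27}{47 + 0 \left(-4\right)} = \frac{27}{47 + 0} = \frac{27}{47} \approx 0.57447$)
$X = -7089$
$t = \frac{41657}{47}$ ($t = \left(\frac{27}{47} + 80\right) \left(1 + 10\right) = \frac{3787}{47} \cdot 11 = \frac{41657}{47} \approx 886.32$)
$t - X = \frac{41657}{47} - -7089 = \frac{41657}{47} + 7089 = \frac{374840}{47}$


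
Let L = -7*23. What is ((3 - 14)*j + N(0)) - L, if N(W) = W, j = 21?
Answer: -70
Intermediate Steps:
L = -161
((3 - 14)*j + N(0)) - L = ((3 - 14)*21 + 0) - 1*(-161) = (-11*21 + 0) + 161 = (-231 + 0) + 161 = -231 + 161 = -70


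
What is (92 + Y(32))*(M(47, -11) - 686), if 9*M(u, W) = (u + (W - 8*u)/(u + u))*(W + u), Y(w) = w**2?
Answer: -26984880/47 ≈ -5.7415e+5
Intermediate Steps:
M(u, W) = (W + u)*(u + (W - 8*u)/(2*u))/9 (M(u, W) = ((u + (W - 8*u)/(u + u))*(W + u))/9 = ((u + (W - 8*u)/((2*u)))*(W + u))/9 = ((u + (W - 8*u)*(1/(2*u)))*(W + u))/9 = ((u + (W - 8*u)/(2*u))*(W + u))/9 = ((W + u)*(u + (W - 8*u)/(2*u)))/9 = (W + u)*(u + (W - 8*u)/(2*u))/9)
(92 + Y(32))*(M(47, -11) - 686) = (92 + 32**2)*((1/18)*((-11)**2 + 47*(-8*47 - 7*(-11) + 2*47**2 + 2*(-11)*47))/47 - 686) = (92 + 1024)*((1/18)*(1/47)*(121 + 47*(-376 + 77 + 2*2209 - 1034)) - 686) = 1116*((1/18)*(1/47)*(121 + 47*(-376 + 77 + 4418 - 1034)) - 686) = 1116*((1/18)*(1/47)*(121 + 47*3085) - 686) = 1116*((1/18)*(1/47)*(121 + 144995) - 686) = 1116*((1/18)*(1/47)*145116 - 686) = 1116*(8062/47 - 686) = 1116*(-24180/47) = -26984880/47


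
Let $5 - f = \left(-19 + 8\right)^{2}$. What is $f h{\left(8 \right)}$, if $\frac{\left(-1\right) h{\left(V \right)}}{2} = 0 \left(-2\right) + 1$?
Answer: $232$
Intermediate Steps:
$h{\left(V \right)} = -2$ ($h{\left(V \right)} = - 2 \left(0 \left(-2\right) + 1\right) = - 2 \left(0 + 1\right) = \left(-2\right) 1 = -2$)
$f = -116$ ($f = 5 - \left(-19 + 8\right)^{2} = 5 - \left(-11\right)^{2} = 5 - 121 = -116$)
$f h{\left(8 \right)} = \left(-116\right) \left(-2\right) = 232$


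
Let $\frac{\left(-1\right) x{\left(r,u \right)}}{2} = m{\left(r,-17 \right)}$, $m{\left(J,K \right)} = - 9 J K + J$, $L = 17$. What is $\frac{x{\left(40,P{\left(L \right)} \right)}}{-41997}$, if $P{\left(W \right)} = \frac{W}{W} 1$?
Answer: $\frac{12320}{41997} \approx 0.29335$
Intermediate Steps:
$m{\left(J,K \right)} = J - 9 J K$ ($m{\left(J,K \right)} = - 9 J K + J = J - 9 J K$)
$P{\left(W \right)} = 1$ ($P{\left(W \right)} = 1 \cdot 1 = 1$)
$x{\left(r,u \right)} = - 308 r$ ($x{\left(r,u \right)} = - 2 r \left(1 - -153\right) = - 2 r \left(1 + 153\right) = - 2 r 154 = - 2 \cdot 154 r = - 308 r$)
$\frac{x{\left(40,P{\left(L \right)} \right)}}{-41997} = \frac{\left(-308\right) 40}{-41997} = \left(-12320\right) \left(- \frac{1}{41997}\right) = \frac{12320}{41997}$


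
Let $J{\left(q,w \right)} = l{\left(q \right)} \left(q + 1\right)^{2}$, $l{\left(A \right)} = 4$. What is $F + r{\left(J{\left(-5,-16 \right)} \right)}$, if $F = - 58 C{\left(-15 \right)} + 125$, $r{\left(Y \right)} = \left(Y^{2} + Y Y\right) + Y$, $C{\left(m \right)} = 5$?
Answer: $8091$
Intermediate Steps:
$J{\left(q,w \right)} = 4 \left(1 + q\right)^{2}$ ($J{\left(q,w \right)} = 4 \left(q + 1\right)^{2} = 4 \left(1 + q\right)^{2}$)
$r{\left(Y \right)} = Y + 2 Y^{2}$ ($r{\left(Y \right)} = \left(Y^{2} + Y^{2}\right) + Y = 2 Y^{2} + Y = Y + 2 Y^{2}$)
$F = -165$ ($F = \left(-58\right) 5 + 125 = -290 + 125 = -165$)
$F + r{\left(J{\left(-5,-16 \right)} \right)} = -165 + 4 \left(1 - 5\right)^{2} \left(1 + 2 \cdot 4 \left(1 - 5\right)^{2}\right) = -165 + 4 \left(-4\right)^{2} \left(1 + 2 \cdot 4 \left(-4\right)^{2}\right) = -165 + 4 \cdot 16 \left(1 + 2 \cdot 4 \cdot 16\right) = -165 + 64 \left(1 + 2 \cdot 64\right) = -165 + 64 \left(1 + 128\right) = -165 + 64 \cdot 129 = -165 + 8256 = 8091$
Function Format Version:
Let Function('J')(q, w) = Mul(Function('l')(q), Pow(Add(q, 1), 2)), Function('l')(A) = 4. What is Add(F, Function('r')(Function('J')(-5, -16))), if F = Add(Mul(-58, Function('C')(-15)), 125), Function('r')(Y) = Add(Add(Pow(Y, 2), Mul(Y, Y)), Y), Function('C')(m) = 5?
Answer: 8091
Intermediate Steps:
Function('J')(q, w) = Mul(4, Pow(Add(1, q), 2)) (Function('J')(q, w) = Mul(4, Pow(Add(q, 1), 2)) = Mul(4, Pow(Add(1, q), 2)))
Function('r')(Y) = Add(Y, Mul(2, Pow(Y, 2))) (Function('r')(Y) = Add(Add(Pow(Y, 2), Pow(Y, 2)), Y) = Add(Mul(2, Pow(Y, 2)), Y) = Add(Y, Mul(2, Pow(Y, 2))))
F = -165 (F = Add(Mul(-58, 5), 125) = Add(-290, 125) = -165)
Add(F, Function('r')(Function('J')(-5, -16))) = Add(-165, Mul(Mul(4, Pow(Add(1, -5), 2)), Add(1, Mul(2, Mul(4, Pow(Add(1, -5), 2)))))) = Add(-165, Mul(Mul(4, Pow(-4, 2)), Add(1, Mul(2, Mul(4, Pow(-4, 2)))))) = Add(-165, Mul(Mul(4, 16), Add(1, Mul(2, Mul(4, 16))))) = Add(-165, Mul(64, Add(1, Mul(2, 64)))) = Add(-165, Mul(64, Add(1, 128))) = Add(-165, Mul(64, 129)) = Add(-165, 8256) = 8091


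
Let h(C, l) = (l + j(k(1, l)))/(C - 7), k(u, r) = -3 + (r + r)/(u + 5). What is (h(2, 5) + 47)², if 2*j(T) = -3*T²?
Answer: 487204/225 ≈ 2165.4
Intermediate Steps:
k(u, r) = -3 + 2*r/(5 + u) (k(u, r) = -3 + (2*r)/(5 + u) = -3 + 2*r/(5 + u))
j(T) = -3*T²/2 (j(T) = (-3*T²)/2 = -3*T²/2)
h(C, l) = (l - 3*(-3 + l/3)²/2)/(-7 + C) (h(C, l) = (l - 3*(-15 - 3*1 + 2*l)²/(5 + 1)²/2)/(C - 7) = (l - 3*(-15 - 3 + 2*l)²/36/2)/(-7 + C) = (l - 3*(-18 + 2*l)²/36/2)/(-7 + C) = (l - 3*(-3 + l/3)²/2)/(-7 + C))
(h(2, 5) + 47)² = ((5 - (-9 + 5)²/6)/(-7 + 2) + 47)² = ((5 - ⅙*(-4)²)/(-5) + 47)² = (-(5 - ⅙*16)/5 + 47)² = (-(5 - 8/3)/5 + 47)² = (-⅕*7/3 + 47)² = (-7/15 + 47)² = (698/15)² = 487204/225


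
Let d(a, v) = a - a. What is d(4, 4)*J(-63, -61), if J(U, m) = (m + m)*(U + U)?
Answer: 0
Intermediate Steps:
d(a, v) = 0
J(U, m) = 4*U*m (J(U, m) = (2*m)*(2*U) = 4*U*m)
d(4, 4)*J(-63, -61) = 0*(4*(-63)*(-61)) = 0*15372 = 0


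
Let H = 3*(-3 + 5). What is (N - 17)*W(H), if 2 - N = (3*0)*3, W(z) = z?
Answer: -90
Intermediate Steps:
H = 6 (H = 3*2 = 6)
N = 2 (N = 2 - 3*0*3 = 2 - 0*3 = 2 - 1*0 = 2 + 0 = 2)
(N - 17)*W(H) = (2 - 17)*6 = -15*6 = -90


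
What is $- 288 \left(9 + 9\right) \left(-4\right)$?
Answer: $20736$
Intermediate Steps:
$- 288 \left(9 + 9\right) \left(-4\right) = - 288 \cdot 18 \left(-4\right) = \left(-288\right) \left(-72\right) = 20736$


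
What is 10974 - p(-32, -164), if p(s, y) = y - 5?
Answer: 11143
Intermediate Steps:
p(s, y) = -5 + y
10974 - p(-32, -164) = 10974 - (-5 - 164) = 10974 - 1*(-169) = 10974 + 169 = 11143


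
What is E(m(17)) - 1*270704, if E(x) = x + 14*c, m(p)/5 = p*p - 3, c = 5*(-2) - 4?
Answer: -269470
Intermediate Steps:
c = -14 (c = -10 - 4 = -14)
m(p) = -15 + 5*p**2 (m(p) = 5*(p*p - 3) = 5*(p**2 - 3) = 5*(-3 + p**2) = -15 + 5*p**2)
E(x) = -196 + x (E(x) = x + 14*(-14) = x - 196 = -196 + x)
E(m(17)) - 1*270704 = (-196 + (-15 + 5*17**2)) - 1*270704 = (-196 + (-15 + 5*289)) - 270704 = (-196 + (-15 + 1445)) - 270704 = (-196 + 1430) - 270704 = 1234 - 270704 = -269470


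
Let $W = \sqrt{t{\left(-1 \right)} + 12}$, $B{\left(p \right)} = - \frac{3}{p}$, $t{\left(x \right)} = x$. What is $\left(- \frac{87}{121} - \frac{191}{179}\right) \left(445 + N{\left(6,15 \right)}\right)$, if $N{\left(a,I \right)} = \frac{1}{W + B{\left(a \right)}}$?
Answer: $- \frac{740295708}{931337} - \frac{154736 \sqrt{11}}{931337} \approx -795.42$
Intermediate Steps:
$W = \sqrt{11}$ ($W = \sqrt{-1 + 12} = \sqrt{11} \approx 3.3166$)
$N{\left(a,I \right)} = \frac{1}{\sqrt{11} - \frac{3}{a}}$
$\left(- \frac{87}{121} - \frac{191}{179}\right) \left(445 + N{\left(6,15 \right)}\right) = \left(- \frac{87}{121} - \frac{191}{179}\right) \left(445 + \frac{6}{-3 + 6 \sqrt{11}}\right) = - \frac{38684 \left(445 + \frac{6}{-3 + 6 \sqrt{11}}\right)}{21659} = - \frac{17214380}{21659} - \frac{232104}{21659 \left(-3 + 6 \sqrt{11}\right)}$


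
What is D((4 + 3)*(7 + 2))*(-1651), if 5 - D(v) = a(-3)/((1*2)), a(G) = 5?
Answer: -8255/2 ≈ -4127.5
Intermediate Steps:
D(v) = 5/2 (D(v) = 5 - 5/(1*2) = 5 - 5/2 = 5/2)
D((4 + 3)*(7 + 2))*(-1651) = (5/2)*(-1651) = -8255/2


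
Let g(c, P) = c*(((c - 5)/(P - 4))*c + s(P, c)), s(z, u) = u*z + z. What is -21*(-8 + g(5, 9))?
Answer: -5502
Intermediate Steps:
s(z, u) = z + u*z
g(c, P) = c*(P*(1 + c) + c*(-5 + c)/(-4 + P)) (g(c, P) = c*(((c - 5)/(P - 4))*c + P*(1 + c)) = c*(((-5 + c)/(-4 + P))*c + P*(1 + c)) = c*(c*(-5 + c)/(-4 + P) + P*(1 + c)) = c*(P*(1 + c) + c*(-5 + c)/(-4 + P)))
-21*(-8 + g(5, 9)) = -21*(-8 + 5*(5² - 5*5 + 9²*(1 + 5) - 4*9*(1 + 5))/(-4 + 9)) = -21*(-8 + 5*(25 - 25 + 81*6 - 4*9*6)/5) = -21*(-8 + 5*(⅕)*(25 - 25 + 486 - 216)) = -21*(-8 + 5*(⅕)*270) = -21*(-8 + 270) = -21*262 = -5502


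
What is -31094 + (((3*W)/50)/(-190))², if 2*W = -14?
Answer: -2806233499559/90250000 ≈ -31094.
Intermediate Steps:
W = -7 (W = (½)*(-14) = -7)
-31094 + (((3*W)/50)/(-190))² = -31094 + (((3*(-7))/50)/(-190))² = -31094 + (-21*1/50*(-1/190))² = -31094 + (-21/50*(-1/190))² = -31094 + (21/9500)² = -31094 + 441/90250000 = -2806233499559/90250000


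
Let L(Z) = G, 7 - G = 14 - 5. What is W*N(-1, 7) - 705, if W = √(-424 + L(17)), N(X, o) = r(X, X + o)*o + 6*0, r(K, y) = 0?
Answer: -705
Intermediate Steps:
G = -2 (G = 7 - (14 - 5) = 7 - 1*9 = 7 - 9 = -2)
L(Z) = -2
N(X, o) = 0 (N(X, o) = 0*o + 6*0 = 0 + 0 = 0)
W = I*√426 (W = √(-424 - 2) = √(-426) = I*√426 ≈ 20.64*I)
W*N(-1, 7) - 705 = (I*√426)*0 - 705 = 0 - 705 = -705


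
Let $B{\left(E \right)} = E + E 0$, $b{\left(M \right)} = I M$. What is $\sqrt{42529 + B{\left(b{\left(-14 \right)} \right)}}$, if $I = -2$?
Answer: $\sqrt{42557} \approx 206.29$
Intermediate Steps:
$b{\left(M \right)} = - 2 M$
$B{\left(E \right)} = E$ ($B{\left(E \right)} = E + 0 = E$)
$\sqrt{42529 + B{\left(b{\left(-14 \right)} \right)}} = \sqrt{42529 - -28} = \sqrt{42529 + 28} = \sqrt{42557}$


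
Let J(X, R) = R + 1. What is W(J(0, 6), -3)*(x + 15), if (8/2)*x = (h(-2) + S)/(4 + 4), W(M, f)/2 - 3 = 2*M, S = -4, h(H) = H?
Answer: 4029/8 ≈ 503.63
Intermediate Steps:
J(X, R) = 1 + R
W(M, f) = 6 + 4*M (W(M, f) = 6 + 2*(2*M) = 6 + 4*M)
x = -3/16 (x = ((-2 - 4)/(4 + 4))/4 = (-6/8)/4 = (-6*1/8)/4 = (1/4)*(-3/4) = -3/16 ≈ -0.18750)
W(J(0, 6), -3)*(x + 15) = (6 + 4*(1 + 6))*(-3/16 + 15) = (6 + 4*7)*(237/16) = (6 + 28)*(237/16) = 34*(237/16) = 4029/8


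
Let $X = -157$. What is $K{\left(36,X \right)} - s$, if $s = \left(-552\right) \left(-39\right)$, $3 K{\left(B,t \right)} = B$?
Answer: $-21516$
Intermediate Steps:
$K{\left(B,t \right)} = \frac{B}{3}$
$s = 21528$
$K{\left(36,X \right)} - s = \frac{1}{3} \cdot 36 - 21528 = 12 - 21528 = -21516$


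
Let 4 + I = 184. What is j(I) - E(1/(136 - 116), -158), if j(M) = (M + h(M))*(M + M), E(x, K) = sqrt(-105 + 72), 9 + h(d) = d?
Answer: 126360 - I*sqrt(33) ≈ 1.2636e+5 - 5.7446*I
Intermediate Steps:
I = 180 (I = -4 + 184 = 180)
h(d) = -9 + d
E(x, K) = I*sqrt(33) (E(x, K) = sqrt(-33) = I*sqrt(33))
j(M) = 2*M*(-9 + 2*M) (j(M) = (M + (-9 + M))*(M + M) = (-9 + 2*M)*(2*M) = 2*M*(-9 + 2*M))
j(I) - E(1/(136 - 116), -158) = 2*180*(-9 + 2*180) - I*sqrt(33) = 2*180*(-9 + 360) - I*sqrt(33) = 2*180*351 - I*sqrt(33) = 126360 - I*sqrt(33)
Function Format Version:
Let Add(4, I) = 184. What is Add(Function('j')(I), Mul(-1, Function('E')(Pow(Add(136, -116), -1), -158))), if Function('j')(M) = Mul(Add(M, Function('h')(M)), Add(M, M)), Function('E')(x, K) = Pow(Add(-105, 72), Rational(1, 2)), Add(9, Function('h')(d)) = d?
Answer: Add(126360, Mul(-1, I, Pow(33, Rational(1, 2)))) ≈ Add(1.2636e+5, Mul(-5.7446, I))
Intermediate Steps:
I = 180 (I = Add(-4, 184) = 180)
Function('h')(d) = Add(-9, d)
Function('E')(x, K) = Mul(I, Pow(33, Rational(1, 2))) (Function('E')(x, K) = Pow(-33, Rational(1, 2)) = Mul(I, Pow(33, Rational(1, 2))))
Function('j')(M) = Mul(2, M, Add(-9, Mul(2, M))) (Function('j')(M) = Mul(Add(M, Add(-9, M)), Add(M, M)) = Mul(Add(-9, Mul(2, M)), Mul(2, M)) = Mul(2, M, Add(-9, Mul(2, M))))
Add(Function('j')(I), Mul(-1, Function('E')(Pow(Add(136, -116), -1), -158))) = Add(Mul(2, 180, Add(-9, Mul(2, 180))), Mul(-1, Mul(I, Pow(33, Rational(1, 2))))) = Add(Mul(2, 180, Add(-9, 360)), Mul(-1, I, Pow(33, Rational(1, 2)))) = Add(Mul(2, 180, 351), Mul(-1, I, Pow(33, Rational(1, 2)))) = Add(126360, Mul(-1, I, Pow(33, Rational(1, 2))))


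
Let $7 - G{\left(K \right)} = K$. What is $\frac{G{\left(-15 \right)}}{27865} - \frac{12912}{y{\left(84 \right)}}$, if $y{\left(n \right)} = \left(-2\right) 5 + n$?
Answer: $- \frac{179895626}{1031005} \approx -174.49$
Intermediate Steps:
$G{\left(K \right)} = 7 - K$
$y{\left(n \right)} = -10 + n$
$\frac{G{\left(-15 \right)}}{27865} - \frac{12912}{y{\left(84 \right)}} = \frac{7 - -15}{27865} - \frac{12912}{-10 + 84} = \left(7 + 15\right) \frac{1}{27865} - \frac{12912}{74} = 22 \cdot \frac{1}{27865} - \frac{6456}{37} = \frac{22}{27865} - \frac{6456}{37} = - \frac{179895626}{1031005}$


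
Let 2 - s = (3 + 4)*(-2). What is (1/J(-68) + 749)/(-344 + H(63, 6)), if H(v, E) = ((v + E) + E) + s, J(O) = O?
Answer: -50931/17204 ≈ -2.9604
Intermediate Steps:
s = 16 (s = 2 - (3 + 4)*(-2) = 2 - 7*(-2) = 2 - 1*(-14) = 2 + 14 = 16)
H(v, E) = 16 + v + 2*E (H(v, E) = ((v + E) + E) + 16 = ((E + v) + E) + 16 = (v + 2*E) + 16 = 16 + v + 2*E)
(1/J(-68) + 749)/(-344 + H(63, 6)) = (1/(-68) + 749)/(-344 + (16 + 63 + 2*6)) = (-1/68 + 749)/(-344 + (16 + 63 + 12)) = 50931/(68*(-344 + 91)) = (50931/68)/(-253) = (50931/68)*(-1/253) = -50931/17204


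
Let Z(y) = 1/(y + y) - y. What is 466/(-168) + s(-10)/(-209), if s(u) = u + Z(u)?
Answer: -60866/21945 ≈ -2.7736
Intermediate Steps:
Z(y) = 1/(2*y) - y
s(u) = 1/(2*u) (s(u) = u + (1/(2*u) - u) = 1/(2*u))
466/(-168) + s(-10)/(-209) = 466/(-168) + ((½)/(-10))/(-209) = 466*(-1/168) + ((½)*(-⅒))*(-1/209) = -233/84 - 1/20*(-1/209) = -233/84 + 1/4180 = -60866/21945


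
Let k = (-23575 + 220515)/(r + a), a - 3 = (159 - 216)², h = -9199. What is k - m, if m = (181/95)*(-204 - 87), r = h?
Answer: 15501323/29735 ≈ 521.32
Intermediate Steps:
r = -9199
a = 3252 (a = 3 + (159 - 216)² = 3 + (-57)² = 3 + 3249 = 3252)
k = -196940/5947 (k = (-23575 + 220515)/(-9199 + 3252) = 196940/(-5947) = 196940*(-1/5947) = -196940/5947 ≈ -33.116)
m = -52671/95 (m = (181*(1/95))*(-291) = (181/95)*(-291) = -52671/95 ≈ -554.43)
k - m = -196940/5947 - 1*(-52671/95) = -196940/5947 + 52671/95 = 15501323/29735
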